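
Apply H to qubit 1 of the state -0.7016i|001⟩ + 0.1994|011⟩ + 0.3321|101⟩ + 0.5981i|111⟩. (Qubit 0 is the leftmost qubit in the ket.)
(0.141 - 0.4961i)|001⟩ + (-0.141 - 0.4961i)|011⟩ + (0.2348 + 0.4229i)|101⟩ + (0.2348 - 0.4229i)|111⟩

H on qubit 1 mixes each pair of kets that differ only in qubit 1: amplitudes (a, b) of (|…0…⟩, |…1…⟩) become ((a + b)/√2, (a − b)/√2). Kets absent from the input have amplitude 0.
(|001⟩, |011⟩): (a, b) = (-0.7016i, 0.1994) → ((0.141 - 0.4961i), (-0.141 - 0.4961i))
(|101⟩, |111⟩): (a, b) = (0.3321, 0.5981i) → ((0.2348 + 0.4229i), (0.2348 - 0.4229i))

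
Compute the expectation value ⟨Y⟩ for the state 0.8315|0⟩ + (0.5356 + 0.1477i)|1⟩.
0.2456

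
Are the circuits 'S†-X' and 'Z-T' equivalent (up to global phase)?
No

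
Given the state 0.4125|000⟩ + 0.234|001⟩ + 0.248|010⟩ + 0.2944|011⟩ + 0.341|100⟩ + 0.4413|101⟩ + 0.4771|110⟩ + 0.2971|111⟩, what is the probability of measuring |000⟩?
0.1702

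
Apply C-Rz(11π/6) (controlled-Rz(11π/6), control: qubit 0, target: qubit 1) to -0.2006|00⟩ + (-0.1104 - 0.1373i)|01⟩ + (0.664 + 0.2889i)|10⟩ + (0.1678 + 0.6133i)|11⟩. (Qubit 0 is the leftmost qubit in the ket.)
-0.2006|00⟩ + (-0.1104 - 0.1373i)|01⟩ + (-0.5666 - 0.4509i)|10⟩ + (-0.3208 - 0.549i)|11⟩

C-Rz(11π/6) leaves the control-|0⟩ kets |00⟩, |01⟩ unchanged and applies Rz(11π/6) to qubit 1 on the control-|1⟩ pair (|10⟩, |11⟩).
Rz(11π/6) = [[e^(−iθ/2), 0], [0, e^(iθ/2)]] with e^(±iθ/2) = cos(θ/2) ± i·sin(θ/2); θ = 11π/6, cos(θ/2) ≈ -0.965926, sin(θ/2) ≈ 0.258819.
With a = amp(|10⟩) = (0.664 + 0.2889i) and b = amp(|11⟩) = (0.1678 + 0.6133i):
new amp(|10⟩) = (-0.965926 - 0.258819i)·a = (-0.5666 - 0.4509i)
new amp(|11⟩) = (-0.965926 + 0.258819i)·b = (-0.3208 - 0.549i)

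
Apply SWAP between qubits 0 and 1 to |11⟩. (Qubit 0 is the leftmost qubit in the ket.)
|11⟩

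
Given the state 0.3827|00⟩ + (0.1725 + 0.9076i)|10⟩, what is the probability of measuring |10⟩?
0.8535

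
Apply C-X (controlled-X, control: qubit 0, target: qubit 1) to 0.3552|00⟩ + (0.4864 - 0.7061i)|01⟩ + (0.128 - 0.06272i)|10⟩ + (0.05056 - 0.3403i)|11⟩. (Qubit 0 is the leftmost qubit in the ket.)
0.3552|00⟩ + (0.4864 - 0.7061i)|01⟩ + (0.05056 - 0.3403i)|10⟩ + (0.128 - 0.06272i)|11⟩

C-X leaves the control-|0⟩ kets |00⟩, |01⟩ unchanged and applies X to qubit 1 on the control-|1⟩ pair (|10⟩, |11⟩).
X = [[0, 1], [1, 0]].
With a = amp(|10⟩) = (0.128 - 0.06272i) and b = amp(|11⟩) = (0.05056 - 0.3403i):
new amp(|10⟩) = (1)·b = (0.05056 - 0.3403i)
new amp(|11⟩) = (1)·a = (0.128 - 0.06272i)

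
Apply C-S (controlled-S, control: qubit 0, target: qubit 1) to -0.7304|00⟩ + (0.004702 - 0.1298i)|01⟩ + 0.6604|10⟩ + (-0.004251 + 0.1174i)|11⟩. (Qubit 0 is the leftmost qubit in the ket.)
-0.7304|00⟩ + (0.004702 - 0.1298i)|01⟩ + 0.6604|10⟩ + (-0.1174 - 0.004251i)|11⟩

C-S leaves the control-|0⟩ kets |00⟩, |01⟩ unchanged and applies S to qubit 1 on the control-|1⟩ pair (|10⟩, |11⟩).
S = [[1, 0], [0, i]].
With a = amp(|10⟩) = 0.6604 and b = amp(|11⟩) = (-0.004251 + 0.1174i):
new amp(|10⟩) = (1)·a = 0.6604
new amp(|11⟩) = (i)·b = (-0.1174 - 0.004251i)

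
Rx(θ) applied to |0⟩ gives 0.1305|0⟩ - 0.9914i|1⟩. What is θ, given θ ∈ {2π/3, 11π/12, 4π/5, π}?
11π/12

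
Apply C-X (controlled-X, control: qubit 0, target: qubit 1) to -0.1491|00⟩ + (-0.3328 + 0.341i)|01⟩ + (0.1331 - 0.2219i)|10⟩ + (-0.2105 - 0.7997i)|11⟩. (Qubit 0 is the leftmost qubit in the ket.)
-0.1491|00⟩ + (-0.3328 + 0.341i)|01⟩ + (-0.2105 - 0.7997i)|10⟩ + (0.1331 - 0.2219i)|11⟩

C-X leaves the control-|0⟩ kets |00⟩, |01⟩ unchanged and applies X to qubit 1 on the control-|1⟩ pair (|10⟩, |11⟩).
X = [[0, 1], [1, 0]].
With a = amp(|10⟩) = (0.1331 - 0.2219i) and b = amp(|11⟩) = (-0.2105 - 0.7997i):
new amp(|10⟩) = (1)·b = (-0.2105 - 0.7997i)
new amp(|11⟩) = (1)·a = (0.1331 - 0.2219i)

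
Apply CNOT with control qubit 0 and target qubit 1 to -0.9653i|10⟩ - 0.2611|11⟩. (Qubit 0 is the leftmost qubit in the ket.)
-0.2611|10⟩ - 0.9653i|11⟩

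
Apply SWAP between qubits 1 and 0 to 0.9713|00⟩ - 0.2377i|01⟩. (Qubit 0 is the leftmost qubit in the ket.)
0.9713|00⟩ - 0.2377i|10⟩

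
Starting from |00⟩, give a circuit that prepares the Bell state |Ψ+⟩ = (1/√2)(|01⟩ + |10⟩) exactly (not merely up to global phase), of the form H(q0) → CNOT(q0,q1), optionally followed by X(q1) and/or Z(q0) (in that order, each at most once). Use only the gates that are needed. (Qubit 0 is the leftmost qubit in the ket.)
H(q0) → CNOT(q0,q1) → X(q1)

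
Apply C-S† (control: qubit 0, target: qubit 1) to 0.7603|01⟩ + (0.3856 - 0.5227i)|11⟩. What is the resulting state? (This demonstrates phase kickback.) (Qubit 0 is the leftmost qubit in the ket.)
0.7603|01⟩ + (-0.5227 - 0.3856i)|11⟩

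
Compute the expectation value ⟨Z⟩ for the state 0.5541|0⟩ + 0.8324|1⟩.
-0.3859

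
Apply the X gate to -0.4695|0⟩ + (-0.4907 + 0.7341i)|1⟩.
(-0.4907 + 0.7341i)|0⟩ - 0.4695|1⟩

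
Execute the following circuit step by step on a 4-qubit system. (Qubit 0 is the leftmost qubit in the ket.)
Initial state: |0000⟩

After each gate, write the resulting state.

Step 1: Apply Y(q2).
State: i|0010⟩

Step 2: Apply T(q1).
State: i|0010⟩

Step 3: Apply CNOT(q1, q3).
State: i|0010⟩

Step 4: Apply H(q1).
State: (1/√2)i|0010⟩ + (1/√2)i|0110⟩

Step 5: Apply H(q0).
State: (1/2)i|0010⟩ + (1/2)i|0110⟩ + (1/2)i|1010⟩ + (1/2)i|1110⟩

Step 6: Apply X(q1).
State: (1/2)i|0010⟩ + (1/2)i|0110⟩ + (1/2)i|1010⟩ + (1/2)i|1110⟩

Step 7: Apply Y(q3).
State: -1/2|0011⟩ - 1/2|0111⟩ - 1/2|1011⟩ - 1/2|1111⟩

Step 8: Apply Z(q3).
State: 1/2|0011⟩ + 1/2|0111⟩ + 1/2|1011⟩ + 1/2|1111⟩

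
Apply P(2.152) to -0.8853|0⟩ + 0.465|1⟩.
-0.8853|0⟩ + (-0.2553 + 0.3886i)|1⟩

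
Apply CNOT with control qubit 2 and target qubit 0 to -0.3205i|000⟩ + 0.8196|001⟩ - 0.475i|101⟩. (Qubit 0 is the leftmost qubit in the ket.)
-0.3205i|000⟩ - 0.475i|001⟩ + 0.8196|101⟩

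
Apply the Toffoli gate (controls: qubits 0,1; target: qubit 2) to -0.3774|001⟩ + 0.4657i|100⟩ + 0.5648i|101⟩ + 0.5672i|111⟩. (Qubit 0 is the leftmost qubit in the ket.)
-0.3774|001⟩ + 0.4657i|100⟩ + 0.5648i|101⟩ + 0.5672i|110⟩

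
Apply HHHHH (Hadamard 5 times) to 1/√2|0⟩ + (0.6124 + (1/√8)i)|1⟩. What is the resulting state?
(0.933 + 0.25i)|0⟩ + (0.06697 - 0.25i)|1⟩

H² = I, so H^5 = H: a single Hadamard. With (a, b) = (1/√2, (0.6124 + (1/√8)i)), H gives ((a + b)/√2, (a − b)/√2) = ((0.933 + 0.25i), (0.06697 - 0.25i)).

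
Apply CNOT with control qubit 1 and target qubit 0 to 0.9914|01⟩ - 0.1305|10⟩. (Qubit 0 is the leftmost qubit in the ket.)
-0.1305|10⟩ + 0.9914|11⟩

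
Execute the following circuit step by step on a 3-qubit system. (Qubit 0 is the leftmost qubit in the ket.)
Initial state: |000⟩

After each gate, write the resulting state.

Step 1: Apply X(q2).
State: |001⟩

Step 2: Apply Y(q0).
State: i|101⟩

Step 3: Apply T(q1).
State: i|101⟩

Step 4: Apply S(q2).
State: -|101⟩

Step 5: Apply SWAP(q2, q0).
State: -|101⟩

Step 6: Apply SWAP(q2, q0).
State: -|101⟩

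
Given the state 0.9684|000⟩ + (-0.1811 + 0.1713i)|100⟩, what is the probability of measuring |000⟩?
0.9378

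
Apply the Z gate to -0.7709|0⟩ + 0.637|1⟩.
-0.7709|0⟩ - 0.637|1⟩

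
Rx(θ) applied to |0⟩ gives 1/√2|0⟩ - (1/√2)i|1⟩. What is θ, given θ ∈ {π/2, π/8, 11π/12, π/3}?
π/2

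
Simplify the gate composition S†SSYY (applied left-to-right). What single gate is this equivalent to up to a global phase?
S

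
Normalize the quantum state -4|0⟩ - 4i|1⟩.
-1/√2|0⟩ - (1/√2)i|1⟩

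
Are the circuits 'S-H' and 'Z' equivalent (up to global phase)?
No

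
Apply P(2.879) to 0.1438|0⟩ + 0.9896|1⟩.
0.1438|0⟩ + (-0.9557 + 0.2569i)|1⟩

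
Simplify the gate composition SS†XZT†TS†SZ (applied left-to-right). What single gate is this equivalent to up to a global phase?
X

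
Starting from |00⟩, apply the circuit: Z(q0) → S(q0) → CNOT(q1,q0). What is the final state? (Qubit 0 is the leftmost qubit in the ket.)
|00⟩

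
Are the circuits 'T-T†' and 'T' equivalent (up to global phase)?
No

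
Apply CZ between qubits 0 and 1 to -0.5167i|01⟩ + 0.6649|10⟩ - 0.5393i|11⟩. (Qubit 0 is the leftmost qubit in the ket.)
-0.5167i|01⟩ + 0.6649|10⟩ + 0.5393i|11⟩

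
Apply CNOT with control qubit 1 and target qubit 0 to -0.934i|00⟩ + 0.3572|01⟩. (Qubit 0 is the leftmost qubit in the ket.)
-0.934i|00⟩ + 0.3572|11⟩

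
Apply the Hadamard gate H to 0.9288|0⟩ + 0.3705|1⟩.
0.9187|0⟩ + 0.3948|1⟩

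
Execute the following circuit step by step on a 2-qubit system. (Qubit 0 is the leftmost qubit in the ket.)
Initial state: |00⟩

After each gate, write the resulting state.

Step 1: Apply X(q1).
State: |01⟩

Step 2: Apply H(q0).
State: 1/√2|01⟩ + 1/√2|11⟩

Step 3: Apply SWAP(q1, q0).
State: 1/√2|10⟩ + 1/√2|11⟩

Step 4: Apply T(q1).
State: 1/√2|10⟩ + (1/2 + (1/2)i)|11⟩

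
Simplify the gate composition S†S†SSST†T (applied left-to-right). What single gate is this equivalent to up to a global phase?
S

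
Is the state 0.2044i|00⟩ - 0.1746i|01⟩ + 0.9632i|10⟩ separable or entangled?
Entangled

Writing the state as a|00⟩ + b|01⟩ + c|10⟩ + d|11⟩, it is a product state iff ad − bc = 0.
Here (a, b, c, d) = (0.2044i, -0.1746i, 0.9632i, 0): ad − bc = (0.2044i)(0) − (-0.1746i)(0.9632i) = -0.1682 ≠ 0, so the state is entangled.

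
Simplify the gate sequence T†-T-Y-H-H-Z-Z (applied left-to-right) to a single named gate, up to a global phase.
Y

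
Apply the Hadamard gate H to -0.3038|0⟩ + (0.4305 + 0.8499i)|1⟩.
(0.08959 + 0.601i)|0⟩ + (-0.5192 - 0.601i)|1⟩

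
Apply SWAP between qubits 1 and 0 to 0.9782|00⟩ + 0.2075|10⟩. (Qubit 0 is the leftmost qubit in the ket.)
0.9782|00⟩ + 0.2075|01⟩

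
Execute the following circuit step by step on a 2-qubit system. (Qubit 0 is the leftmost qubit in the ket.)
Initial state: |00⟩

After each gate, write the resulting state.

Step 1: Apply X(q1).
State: |01⟩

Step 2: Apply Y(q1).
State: -i|00⟩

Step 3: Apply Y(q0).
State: |10⟩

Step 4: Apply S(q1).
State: |10⟩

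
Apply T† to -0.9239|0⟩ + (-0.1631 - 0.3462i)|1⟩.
-0.9239|0⟩ + (-0.3601 - 0.1295i)|1⟩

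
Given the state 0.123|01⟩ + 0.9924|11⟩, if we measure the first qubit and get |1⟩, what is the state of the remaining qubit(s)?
|1⟩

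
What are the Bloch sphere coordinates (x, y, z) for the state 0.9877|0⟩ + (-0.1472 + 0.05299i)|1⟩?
(-0.2908, 0.1047, 0.9511)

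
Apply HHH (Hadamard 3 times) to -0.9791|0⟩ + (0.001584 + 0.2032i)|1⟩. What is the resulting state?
(-0.6912 + 0.1437i)|0⟩ + (-0.6934 - 0.1437i)|1⟩

H² = I, so H^3 = H: a single Hadamard. With (a, b) = (-0.9791, (0.001584 + 0.2032i)), H gives ((a + b)/√2, (a − b)/√2) = ((-0.6912 + 0.1437i), (-0.6934 - 0.1437i)).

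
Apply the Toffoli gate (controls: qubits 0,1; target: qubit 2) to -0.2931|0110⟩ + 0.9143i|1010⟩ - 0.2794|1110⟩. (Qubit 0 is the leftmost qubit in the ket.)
-0.2931|0110⟩ + 0.9143i|1010⟩ - 0.2794|1100⟩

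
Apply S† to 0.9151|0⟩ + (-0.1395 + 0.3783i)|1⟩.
0.9151|0⟩ + (0.3783 + 0.1395i)|1⟩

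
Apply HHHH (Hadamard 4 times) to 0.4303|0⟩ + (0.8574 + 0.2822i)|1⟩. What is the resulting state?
0.4303|0⟩ + (0.8574 + 0.2822i)|1⟩

H² = I, so an even number of Hadamards cancels: H^4 = I and the state is unchanged.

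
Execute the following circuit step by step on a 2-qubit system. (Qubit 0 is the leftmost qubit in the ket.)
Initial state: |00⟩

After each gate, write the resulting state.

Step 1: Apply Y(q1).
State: i|01⟩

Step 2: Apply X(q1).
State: i|00⟩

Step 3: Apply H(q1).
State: (1/√2)i|00⟩ + (1/√2)i|01⟩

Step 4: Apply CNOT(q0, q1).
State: (1/√2)i|00⟩ + (1/√2)i|01⟩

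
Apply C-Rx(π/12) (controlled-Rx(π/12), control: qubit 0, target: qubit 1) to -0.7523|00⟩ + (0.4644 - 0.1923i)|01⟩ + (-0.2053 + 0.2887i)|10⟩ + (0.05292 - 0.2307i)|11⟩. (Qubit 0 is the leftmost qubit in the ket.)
-0.7523|00⟩ + (0.4644 - 0.1923i)|01⟩ + (-0.2337 + 0.2793i)|10⟩ + (0.09015 - 0.2019i)|11⟩

C-Rx(π/12) leaves the control-|0⟩ kets |00⟩, |01⟩ unchanged and applies Rx(π/12) to qubit 1 on the control-|1⟩ pair (|10⟩, |11⟩).
Rx(π/12) = [[cos(θ/2), −i·sin(θ/2)], [−i·sin(θ/2), cos(θ/2)]]; θ = π/12, cos(θ/2) ≈ 0.991445, sin(θ/2) ≈ 0.130526.
With a = amp(|10⟩) = (-0.2053 + 0.2887i) and b = amp(|11⟩) = (0.05292 - 0.2307i):
new amp(|10⟩) = (0.991445)·a + (-0.130526i)·b = (-0.2337 + 0.2793i)
new amp(|11⟩) = (-0.130526i)·a + (0.991445)·b = (0.09015 - 0.2019i)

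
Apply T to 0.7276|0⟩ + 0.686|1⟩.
0.7276|0⟩ + (0.4851 + 0.4851i)|1⟩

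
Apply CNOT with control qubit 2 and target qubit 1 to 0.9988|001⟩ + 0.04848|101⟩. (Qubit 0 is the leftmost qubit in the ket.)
0.9988|011⟩ + 0.04848|111⟩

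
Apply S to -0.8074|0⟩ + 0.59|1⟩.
-0.8074|0⟩ + 0.59i|1⟩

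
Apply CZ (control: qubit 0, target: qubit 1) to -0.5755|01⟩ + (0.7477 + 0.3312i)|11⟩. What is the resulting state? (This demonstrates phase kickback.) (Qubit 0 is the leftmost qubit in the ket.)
-0.5755|01⟩ + (-0.7477 - 0.3312i)|11⟩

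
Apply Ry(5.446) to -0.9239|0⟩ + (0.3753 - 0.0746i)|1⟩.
(0.6916 + 0.03032i)|0⟩ + (-0.7184 + 0.06816i)|1⟩

Ry(5.446) = [[cos(θ/2), −sin(θ/2)], [sin(θ/2), cos(θ/2)]]; θ = 5.446, cos(θ/2) ≈ -0.913662, sin(θ/2) ≈ 0.406475.
With a = amp(|0⟩) = -0.9239 and b = amp(|1⟩) = (0.3753 - 0.0746i):
new amp(|0⟩) = (-0.913662)·a + (-0.406475)·b = (0.6916 + 0.03032i)
new amp(|1⟩) = (0.406475)·a + (-0.913662)·b = (-0.7184 + 0.06816i)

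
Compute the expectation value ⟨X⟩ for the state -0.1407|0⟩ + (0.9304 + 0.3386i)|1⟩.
-0.2618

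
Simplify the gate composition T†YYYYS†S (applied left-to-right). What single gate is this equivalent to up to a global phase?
T†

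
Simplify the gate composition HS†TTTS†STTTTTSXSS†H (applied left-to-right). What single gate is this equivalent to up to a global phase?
Z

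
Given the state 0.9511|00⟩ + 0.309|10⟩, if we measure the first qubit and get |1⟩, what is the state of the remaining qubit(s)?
|0⟩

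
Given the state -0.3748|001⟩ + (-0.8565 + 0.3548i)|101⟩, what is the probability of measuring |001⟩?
0.1405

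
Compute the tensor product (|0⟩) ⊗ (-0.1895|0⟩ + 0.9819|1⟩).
-0.1895|00⟩ + 0.9819|01⟩

amp(|b₁b₂…⟩) = product of the factor amplitudes for bits b₁, b₂, …; only kets whose every factor amplitude is nonzero survive.
|00⟩: (1)(-0.1895) = -0.1895
|01⟩: (1)(0.9819) = 0.9819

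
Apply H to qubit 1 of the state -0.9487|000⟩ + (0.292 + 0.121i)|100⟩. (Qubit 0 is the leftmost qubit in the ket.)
-0.6708|000⟩ - 0.6708|010⟩ + (0.2065 + 0.08556i)|100⟩ + (0.2065 + 0.08556i)|110⟩

H on qubit 1 mixes each pair of kets that differ only in qubit 1: amplitudes (a, b) of (|…0…⟩, |…1…⟩) become ((a + b)/√2, (a − b)/√2). Kets absent from the input have amplitude 0.
(|000⟩, |010⟩): (a, b) = (-0.9487, 0) → (-0.6708, -0.6708)
(|100⟩, |110⟩): (a, b) = ((0.292 + 0.121i), 0) → ((0.2065 + 0.08556i), (0.2065 + 0.08556i))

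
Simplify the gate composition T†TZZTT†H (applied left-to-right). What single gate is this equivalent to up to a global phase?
H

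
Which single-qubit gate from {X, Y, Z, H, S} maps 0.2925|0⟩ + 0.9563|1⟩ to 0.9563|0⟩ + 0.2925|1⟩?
X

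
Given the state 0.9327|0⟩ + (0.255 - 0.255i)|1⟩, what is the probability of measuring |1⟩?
0.1301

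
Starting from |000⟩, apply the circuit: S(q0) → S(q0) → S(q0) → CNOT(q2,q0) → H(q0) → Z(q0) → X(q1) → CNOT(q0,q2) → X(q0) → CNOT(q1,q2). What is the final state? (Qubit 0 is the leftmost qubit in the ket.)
-1/√2|010⟩ + 1/√2|111⟩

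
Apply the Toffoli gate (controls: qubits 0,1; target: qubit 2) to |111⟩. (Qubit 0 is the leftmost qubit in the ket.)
|110⟩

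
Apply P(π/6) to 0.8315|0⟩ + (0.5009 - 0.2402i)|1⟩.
0.8315|0⟩ + (0.5539 + 0.04243i)|1⟩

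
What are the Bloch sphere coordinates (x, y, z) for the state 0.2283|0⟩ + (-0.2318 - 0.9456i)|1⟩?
(-0.1058, -0.4318, -0.8958)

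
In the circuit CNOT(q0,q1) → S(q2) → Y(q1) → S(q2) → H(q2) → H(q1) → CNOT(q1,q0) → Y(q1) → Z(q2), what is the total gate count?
9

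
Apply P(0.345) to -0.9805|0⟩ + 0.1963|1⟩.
-0.9805|0⟩ + (0.1847 + 0.06639i)|1⟩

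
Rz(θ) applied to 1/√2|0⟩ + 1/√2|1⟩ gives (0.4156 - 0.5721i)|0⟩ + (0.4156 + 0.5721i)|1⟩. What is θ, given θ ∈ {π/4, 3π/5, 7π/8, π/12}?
3π/5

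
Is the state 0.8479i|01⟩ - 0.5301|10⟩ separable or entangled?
Entangled

Writing the state as a|00⟩ + b|01⟩ + c|10⟩ + d|11⟩, it is a product state iff ad − bc = 0.
Here (a, b, c, d) = (0, 0.8479i, -0.5301, 0): ad − bc = (0)(0) − (0.8479i)(-0.5301) = 0.4495i ≠ 0, so the state is entangled.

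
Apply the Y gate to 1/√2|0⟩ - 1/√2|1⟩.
(1/√2)i|0⟩ + (1/√2)i|1⟩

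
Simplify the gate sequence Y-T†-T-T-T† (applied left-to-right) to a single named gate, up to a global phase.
Y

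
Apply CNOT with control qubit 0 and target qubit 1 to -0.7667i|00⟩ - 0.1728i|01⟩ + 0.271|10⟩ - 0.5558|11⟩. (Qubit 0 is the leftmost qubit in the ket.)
-0.7667i|00⟩ - 0.1728i|01⟩ - 0.5558|10⟩ + 0.271|11⟩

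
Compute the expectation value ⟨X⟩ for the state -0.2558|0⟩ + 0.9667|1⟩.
-0.4946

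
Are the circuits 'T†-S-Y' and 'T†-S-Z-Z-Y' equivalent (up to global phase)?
Yes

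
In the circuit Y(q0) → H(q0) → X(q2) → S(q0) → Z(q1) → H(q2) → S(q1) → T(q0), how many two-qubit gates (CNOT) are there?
0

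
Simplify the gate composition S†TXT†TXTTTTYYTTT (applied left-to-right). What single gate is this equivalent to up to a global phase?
S†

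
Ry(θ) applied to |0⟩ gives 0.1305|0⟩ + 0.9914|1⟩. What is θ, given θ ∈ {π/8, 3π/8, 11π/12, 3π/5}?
11π/12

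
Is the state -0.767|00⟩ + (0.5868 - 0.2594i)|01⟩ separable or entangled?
Separable

Writing the state as a|00⟩ + b|01⟩ + c|10⟩ + d|11⟩, it is a product state iff ad − bc = 0.
Here (a, b, c, d) = (-0.767, (0.5868 - 0.2594i), 0, 0): ad − bc = (-0.767)(0) − (0.5868 - 0.2594i)(0) = 0, so the state is separable.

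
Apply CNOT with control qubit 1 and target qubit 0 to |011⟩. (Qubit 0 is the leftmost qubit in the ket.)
|111⟩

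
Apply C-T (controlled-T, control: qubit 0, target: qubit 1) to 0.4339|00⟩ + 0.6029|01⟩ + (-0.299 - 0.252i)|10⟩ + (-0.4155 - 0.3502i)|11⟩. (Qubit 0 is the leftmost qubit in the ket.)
0.4339|00⟩ + 0.6029|01⟩ + (-0.299 - 0.252i)|10⟩ + (-0.04617 - 0.5414i)|11⟩

C-T leaves the control-|0⟩ kets |00⟩, |01⟩ unchanged and applies T to qubit 1 on the control-|1⟩ pair (|10⟩, |11⟩).
T = [[1, 0], [0, (1/√2 + (1/√2)i)]].
With a = amp(|10⟩) = (-0.299 - 0.252i) and b = amp(|11⟩) = (-0.4155 - 0.3502i):
new amp(|10⟩) = (1)·a = (-0.299 - 0.252i)
new amp(|11⟩) = (1/√2 + (1/√2)i)·b = (-0.04617 - 0.5414i)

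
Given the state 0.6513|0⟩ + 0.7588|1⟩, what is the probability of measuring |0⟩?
0.4242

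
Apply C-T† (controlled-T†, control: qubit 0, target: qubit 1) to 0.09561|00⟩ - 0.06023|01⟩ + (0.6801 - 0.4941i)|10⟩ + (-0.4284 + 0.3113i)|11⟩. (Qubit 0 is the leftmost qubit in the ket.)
0.09561|00⟩ - 0.06023|01⟩ + (0.6801 - 0.4941i)|10⟩ + (-0.0828 + 0.523i)|11⟩

C-T† leaves the control-|0⟩ kets |00⟩, |01⟩ unchanged and applies T† to qubit 1 on the control-|1⟩ pair (|10⟩, |11⟩).
T† = [[1, 0], [0, (1/√2 - (1/√2)i)]].
With a = amp(|10⟩) = (0.6801 - 0.4941i) and b = amp(|11⟩) = (-0.4284 + 0.3113i):
new amp(|10⟩) = (1)·a = (0.6801 - 0.4941i)
new amp(|11⟩) = (1/√2 - (1/√2)i)·b = (-0.0828 + 0.523i)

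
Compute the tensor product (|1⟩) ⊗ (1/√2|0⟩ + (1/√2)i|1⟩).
1/√2|10⟩ + (1/√2)i|11⟩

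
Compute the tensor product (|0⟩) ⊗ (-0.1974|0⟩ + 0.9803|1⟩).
-0.1974|00⟩ + 0.9803|01⟩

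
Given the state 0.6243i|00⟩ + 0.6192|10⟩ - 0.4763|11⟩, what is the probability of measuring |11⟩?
0.2269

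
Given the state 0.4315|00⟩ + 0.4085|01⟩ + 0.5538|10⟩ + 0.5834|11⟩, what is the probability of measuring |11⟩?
0.3404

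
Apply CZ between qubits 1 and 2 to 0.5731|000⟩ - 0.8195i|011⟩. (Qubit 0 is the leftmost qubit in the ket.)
0.5731|000⟩ + 0.8195i|011⟩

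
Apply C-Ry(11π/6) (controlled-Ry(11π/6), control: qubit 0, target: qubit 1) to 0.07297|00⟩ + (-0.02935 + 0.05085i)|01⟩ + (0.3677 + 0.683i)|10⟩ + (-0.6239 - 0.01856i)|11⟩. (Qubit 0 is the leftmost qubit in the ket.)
0.07297|00⟩ + (-0.02935 + 0.05085i)|01⟩ + (-0.1937 - 0.6549i)|10⟩ + (0.6978 + 0.1947i)|11⟩

C-Ry(11π/6) leaves the control-|0⟩ kets |00⟩, |01⟩ unchanged and applies Ry(11π/6) to qubit 1 on the control-|1⟩ pair (|10⟩, |11⟩).
Ry(11π/6) = [[cos(θ/2), −sin(θ/2)], [sin(θ/2), cos(θ/2)]]; θ = 11π/6, cos(θ/2) ≈ -0.965926, sin(θ/2) ≈ 0.258819.
With a = amp(|10⟩) = (0.3677 + 0.683i) and b = amp(|11⟩) = (-0.6239 - 0.01856i):
new amp(|10⟩) = (-0.965926)·a + (-0.258819)·b = (-0.1937 - 0.6549i)
new amp(|11⟩) = (0.258819)·a + (-0.965926)·b = (0.6978 + 0.1947i)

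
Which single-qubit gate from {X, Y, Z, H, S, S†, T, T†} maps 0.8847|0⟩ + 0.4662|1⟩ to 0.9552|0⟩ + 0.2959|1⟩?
H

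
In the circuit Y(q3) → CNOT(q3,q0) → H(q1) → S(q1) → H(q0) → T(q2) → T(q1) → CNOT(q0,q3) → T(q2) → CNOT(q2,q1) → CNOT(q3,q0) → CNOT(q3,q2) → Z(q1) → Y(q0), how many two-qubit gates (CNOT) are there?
5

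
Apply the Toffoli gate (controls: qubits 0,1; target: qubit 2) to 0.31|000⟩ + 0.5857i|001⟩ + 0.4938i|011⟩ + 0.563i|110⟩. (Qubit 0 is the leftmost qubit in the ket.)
0.31|000⟩ + 0.5857i|001⟩ + 0.4938i|011⟩ + 0.563i|111⟩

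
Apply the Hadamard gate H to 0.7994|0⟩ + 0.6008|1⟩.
0.9901|0⟩ + 0.1404|1⟩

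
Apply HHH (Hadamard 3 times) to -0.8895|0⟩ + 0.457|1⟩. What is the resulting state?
-0.3058|0⟩ - 0.9521|1⟩

H² = I, so H^3 = H: a single Hadamard. With (a, b) = (-0.8895, 0.457), H gives ((a + b)/√2, (a − b)/√2) = (-0.3058, -0.9521).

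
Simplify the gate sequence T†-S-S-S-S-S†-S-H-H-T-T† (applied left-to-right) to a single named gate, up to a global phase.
T†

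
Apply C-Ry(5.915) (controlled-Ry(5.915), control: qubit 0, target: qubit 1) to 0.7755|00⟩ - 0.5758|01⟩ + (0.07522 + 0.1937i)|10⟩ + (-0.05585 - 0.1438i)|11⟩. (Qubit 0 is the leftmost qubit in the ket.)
0.7755|00⟩ - 0.5758|01⟩ + (-0.06373 - 0.1641i)|10⟩ + (0.06868 + 0.1768i)|11⟩

C-Ry(5.915) leaves the control-|0⟩ kets |00⟩, |01⟩ unchanged and applies Ry(5.915) to qubit 1 on the control-|1⟩ pair (|10⟩, |11⟩).
Ry(5.915) = [[cos(θ/2), −sin(θ/2)], [sin(θ/2), cos(θ/2)]]; θ = 5.915, cos(θ/2) ≈ -0.983103, sin(θ/2) ≈ 0.183055.
With a = amp(|10⟩) = (0.07522 + 0.1937i) and b = amp(|11⟩) = (-0.05585 - 0.1438i):
new amp(|10⟩) = (-0.983103)·a + (-0.183055)·b = (-0.06373 - 0.1641i)
new amp(|11⟩) = (0.183055)·a + (-0.983103)·b = (0.06868 + 0.1768i)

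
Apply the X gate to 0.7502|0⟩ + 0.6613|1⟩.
0.6613|0⟩ + 0.7502|1⟩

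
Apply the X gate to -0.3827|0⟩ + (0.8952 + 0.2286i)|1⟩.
(0.8952 + 0.2286i)|0⟩ - 0.3827|1⟩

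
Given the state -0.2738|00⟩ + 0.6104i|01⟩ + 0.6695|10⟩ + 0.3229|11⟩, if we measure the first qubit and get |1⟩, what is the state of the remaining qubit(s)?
0.9007|0⟩ + 0.4344|1⟩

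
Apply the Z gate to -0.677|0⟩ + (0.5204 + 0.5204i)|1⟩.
-0.677|0⟩ + (-0.5204 - 0.5204i)|1⟩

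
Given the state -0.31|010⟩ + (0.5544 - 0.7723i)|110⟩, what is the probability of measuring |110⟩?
0.9038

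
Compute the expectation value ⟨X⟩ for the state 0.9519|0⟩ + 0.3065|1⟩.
0.5835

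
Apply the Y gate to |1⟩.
-i|0⟩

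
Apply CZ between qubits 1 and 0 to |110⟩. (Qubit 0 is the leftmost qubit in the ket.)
-|110⟩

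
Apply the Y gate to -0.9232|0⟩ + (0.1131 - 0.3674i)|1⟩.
(-0.3674 - 0.1131i)|0⟩ - 0.9232i|1⟩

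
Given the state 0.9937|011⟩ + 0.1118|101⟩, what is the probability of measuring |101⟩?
0.0125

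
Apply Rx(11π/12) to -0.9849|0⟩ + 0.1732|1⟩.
(-0.1286 - 0.1717i)|0⟩ + (0.02261 + 0.9765i)|1⟩

Rx(11π/12) = [[cos(θ/2), −i·sin(θ/2)], [−i·sin(θ/2), cos(θ/2)]]; θ = 11π/12, cos(θ/2) ≈ 0.130526, sin(θ/2) ≈ 0.991445.
With a = amp(|0⟩) = -0.9849 and b = amp(|1⟩) = 0.1732:
new amp(|0⟩) = (0.130526)·a + (-0.991445i)·b = (-0.1286 - 0.1717i)
new amp(|1⟩) = (-0.991445i)·a + (0.130526)·b = (0.02261 + 0.9765i)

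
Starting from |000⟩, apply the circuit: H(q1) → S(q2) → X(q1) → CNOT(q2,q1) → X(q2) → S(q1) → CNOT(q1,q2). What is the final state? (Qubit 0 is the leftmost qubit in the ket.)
1/√2|001⟩ + (1/√2)i|010⟩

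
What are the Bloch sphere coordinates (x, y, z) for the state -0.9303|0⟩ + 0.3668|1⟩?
(-0.6825, 0, 0.7309)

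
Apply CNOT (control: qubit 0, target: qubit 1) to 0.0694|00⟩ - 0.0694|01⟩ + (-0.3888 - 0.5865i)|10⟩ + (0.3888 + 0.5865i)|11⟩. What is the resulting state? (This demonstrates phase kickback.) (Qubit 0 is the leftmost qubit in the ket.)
0.0694|00⟩ - 0.0694|01⟩ + (0.3888 + 0.5865i)|10⟩ + (-0.3888 - 0.5865i)|11⟩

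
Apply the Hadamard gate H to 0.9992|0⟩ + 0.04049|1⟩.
0.7352|0⟩ + 0.6779|1⟩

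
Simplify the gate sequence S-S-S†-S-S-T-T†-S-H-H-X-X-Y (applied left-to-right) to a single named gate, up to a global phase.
Y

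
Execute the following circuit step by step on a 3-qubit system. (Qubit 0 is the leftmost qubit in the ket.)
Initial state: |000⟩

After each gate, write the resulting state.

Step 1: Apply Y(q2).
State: i|001⟩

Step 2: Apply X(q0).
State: i|101⟩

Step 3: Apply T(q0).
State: (-1/√2 + (1/√2)i)|101⟩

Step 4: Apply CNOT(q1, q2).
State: (-1/√2 + (1/√2)i)|101⟩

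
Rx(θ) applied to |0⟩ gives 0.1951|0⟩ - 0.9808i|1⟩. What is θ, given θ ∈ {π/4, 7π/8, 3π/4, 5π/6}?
7π/8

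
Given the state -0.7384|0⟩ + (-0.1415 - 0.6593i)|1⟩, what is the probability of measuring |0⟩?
0.5452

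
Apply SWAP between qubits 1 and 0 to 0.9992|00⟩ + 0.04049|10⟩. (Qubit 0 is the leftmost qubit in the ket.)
0.9992|00⟩ + 0.04049|01⟩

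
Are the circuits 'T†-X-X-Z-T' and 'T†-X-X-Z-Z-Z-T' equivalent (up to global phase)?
Yes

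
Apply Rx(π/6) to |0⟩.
0.9659|0⟩ - 0.2588i|1⟩

Rx(π/6) = [[cos(θ/2), −i·sin(θ/2)], [−i·sin(θ/2), cos(θ/2)]]; θ = π/6, cos(θ/2) ≈ 0.965926, sin(θ/2) ≈ 0.258819.
With a = amp(|0⟩) = 1 and b = amp(|1⟩) = 0:
new amp(|0⟩) = (0.965926)·a + (-0.258819i)·b = 0.9659
new amp(|1⟩) = (-0.258819i)·a + (0.965926)·b = -0.2588i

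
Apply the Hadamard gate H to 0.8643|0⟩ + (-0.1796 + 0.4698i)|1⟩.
(0.4842 + 0.3322i)|0⟩ + (0.7381 - 0.3322i)|1⟩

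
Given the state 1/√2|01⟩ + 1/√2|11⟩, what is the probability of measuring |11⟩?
1/2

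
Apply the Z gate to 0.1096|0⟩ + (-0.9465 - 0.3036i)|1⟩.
0.1096|0⟩ + (0.9465 + 0.3036i)|1⟩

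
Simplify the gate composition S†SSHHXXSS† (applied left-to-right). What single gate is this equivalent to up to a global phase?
S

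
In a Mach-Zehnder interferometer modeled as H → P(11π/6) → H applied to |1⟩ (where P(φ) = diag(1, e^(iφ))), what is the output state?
(0.06699 + 0.25i)|0⟩ + (0.933 - 0.25i)|1⟩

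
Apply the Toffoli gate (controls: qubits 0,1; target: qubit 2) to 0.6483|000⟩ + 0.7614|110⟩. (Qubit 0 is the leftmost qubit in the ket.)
0.6483|000⟩ + 0.7614|111⟩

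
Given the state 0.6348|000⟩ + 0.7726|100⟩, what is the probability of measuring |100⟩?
0.5969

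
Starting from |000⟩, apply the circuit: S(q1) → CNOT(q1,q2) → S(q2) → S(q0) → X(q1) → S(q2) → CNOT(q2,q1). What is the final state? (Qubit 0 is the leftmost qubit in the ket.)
|010⟩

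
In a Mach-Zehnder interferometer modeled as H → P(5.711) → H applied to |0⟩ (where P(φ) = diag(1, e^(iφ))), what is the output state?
(0.9204 - 0.2707i)|0⟩ + (0.07964 + 0.2707i)|1⟩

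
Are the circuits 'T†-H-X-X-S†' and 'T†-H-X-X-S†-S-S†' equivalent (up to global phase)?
Yes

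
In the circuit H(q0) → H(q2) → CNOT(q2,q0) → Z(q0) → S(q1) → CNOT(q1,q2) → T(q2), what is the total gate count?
7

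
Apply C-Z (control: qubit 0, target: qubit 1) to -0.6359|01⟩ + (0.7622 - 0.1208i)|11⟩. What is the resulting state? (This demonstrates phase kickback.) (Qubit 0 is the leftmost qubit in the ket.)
-0.6359|01⟩ + (-0.7622 + 0.1208i)|11⟩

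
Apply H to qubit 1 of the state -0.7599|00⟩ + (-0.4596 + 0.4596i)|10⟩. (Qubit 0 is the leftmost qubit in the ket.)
-0.5373|00⟩ - 0.5373|01⟩ + (-0.325 + 0.325i)|10⟩ + (-0.325 + 0.325i)|11⟩

H on qubit 1 mixes each pair of kets that differ only in qubit 1: amplitudes (a, b) of (|…0…⟩, |…1…⟩) become ((a + b)/√2, (a − b)/√2). Kets absent from the input have amplitude 0.
(|00⟩, |01⟩): (a, b) = (-0.7599, 0) → (-0.5373, -0.5373)
(|10⟩, |11⟩): (a, b) = ((-0.4596 + 0.4596i), 0) → ((-0.325 + 0.325i), (-0.325 + 0.325i))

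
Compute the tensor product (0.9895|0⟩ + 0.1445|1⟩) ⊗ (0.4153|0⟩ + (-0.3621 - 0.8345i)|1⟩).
0.4109|00⟩ + (-0.3583 - 0.8257i)|01⟩ + 0.06001|10⟩ + (-0.05232 - 0.1206i)|11⟩

amp(|b₁b₂…⟩) = product of the factor amplitudes for bits b₁, b₂, …; only kets whose every factor amplitude is nonzero survive.
|00⟩: (0.9895)(0.4153) = 0.4109
|01⟩: (0.9895)(-0.3621 - 0.8345i) = (-0.3583 - 0.8257i)
|10⟩: (0.1445)(0.4153) = 0.06001
|11⟩: (0.1445)(-0.3621 - 0.8345i) = (-0.05232 - 0.1206i)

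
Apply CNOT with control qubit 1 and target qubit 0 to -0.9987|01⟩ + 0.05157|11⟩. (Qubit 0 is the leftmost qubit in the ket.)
0.05157|01⟩ - 0.9987|11⟩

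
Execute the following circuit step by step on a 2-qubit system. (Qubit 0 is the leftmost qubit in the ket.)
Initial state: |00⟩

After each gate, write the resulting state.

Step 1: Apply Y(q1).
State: i|01⟩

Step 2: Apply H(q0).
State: (1/√2)i|01⟩ + (1/√2)i|11⟩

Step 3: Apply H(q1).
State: (1/2)i|00⟩ - (1/2)i|01⟩ + (1/2)i|10⟩ - (1/2)i|11⟩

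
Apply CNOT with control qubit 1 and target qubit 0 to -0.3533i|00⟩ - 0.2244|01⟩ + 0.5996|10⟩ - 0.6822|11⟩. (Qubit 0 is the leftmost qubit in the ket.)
-0.3533i|00⟩ - 0.6822|01⟩ + 0.5996|10⟩ - 0.2244|11⟩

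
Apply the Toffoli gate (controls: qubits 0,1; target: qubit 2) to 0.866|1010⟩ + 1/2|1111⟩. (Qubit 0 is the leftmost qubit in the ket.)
0.866|1010⟩ + 1/2|1101⟩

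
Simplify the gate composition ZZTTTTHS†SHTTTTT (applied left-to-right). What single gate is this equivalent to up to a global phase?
T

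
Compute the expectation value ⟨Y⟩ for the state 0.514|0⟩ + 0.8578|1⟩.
0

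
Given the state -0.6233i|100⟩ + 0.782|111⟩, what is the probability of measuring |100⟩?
0.3885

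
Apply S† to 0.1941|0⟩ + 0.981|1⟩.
0.1941|0⟩ - 0.981i|1⟩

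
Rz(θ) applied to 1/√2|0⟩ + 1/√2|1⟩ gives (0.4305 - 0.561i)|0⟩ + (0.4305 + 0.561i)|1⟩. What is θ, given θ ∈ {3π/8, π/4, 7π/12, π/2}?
7π/12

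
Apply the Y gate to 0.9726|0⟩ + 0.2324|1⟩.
-0.2324i|0⟩ + 0.9726i|1⟩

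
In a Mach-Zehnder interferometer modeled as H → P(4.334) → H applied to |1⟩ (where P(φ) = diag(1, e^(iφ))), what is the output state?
(0.6847 + 0.4646i)|0⟩ + (0.3153 - 0.4646i)|1⟩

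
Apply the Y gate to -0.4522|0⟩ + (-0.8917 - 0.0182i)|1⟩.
(-0.0182 + 0.8917i)|0⟩ - 0.4522i|1⟩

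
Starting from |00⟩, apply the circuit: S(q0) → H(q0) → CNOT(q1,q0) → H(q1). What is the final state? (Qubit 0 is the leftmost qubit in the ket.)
1/2|00⟩ + 1/2|01⟩ + 1/2|10⟩ + 1/2|11⟩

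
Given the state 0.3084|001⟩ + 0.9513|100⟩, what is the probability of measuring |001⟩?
0.09511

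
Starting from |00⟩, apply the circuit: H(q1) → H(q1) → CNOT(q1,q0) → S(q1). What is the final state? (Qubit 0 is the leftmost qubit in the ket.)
|00⟩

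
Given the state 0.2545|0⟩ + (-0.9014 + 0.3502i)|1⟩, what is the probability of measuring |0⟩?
0.06477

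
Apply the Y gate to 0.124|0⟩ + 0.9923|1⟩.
-0.9923i|0⟩ + 0.124i|1⟩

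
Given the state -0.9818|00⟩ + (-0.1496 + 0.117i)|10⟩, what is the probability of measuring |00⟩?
0.9639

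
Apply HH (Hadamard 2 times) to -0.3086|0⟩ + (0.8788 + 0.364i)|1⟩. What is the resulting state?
-0.3086|0⟩ + (0.8788 + 0.364i)|1⟩

H² = I, so an even number of Hadamards cancels: H^2 = I and the state is unchanged.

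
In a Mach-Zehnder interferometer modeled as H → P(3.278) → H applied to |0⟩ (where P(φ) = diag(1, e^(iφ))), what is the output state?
(0.004645 - 0.06799i)|0⟩ + (0.9954 + 0.06799i)|1⟩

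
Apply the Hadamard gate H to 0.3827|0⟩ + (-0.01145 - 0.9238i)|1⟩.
(0.2625 - 0.6532i)|0⟩ + (0.2787 + 0.6532i)|1⟩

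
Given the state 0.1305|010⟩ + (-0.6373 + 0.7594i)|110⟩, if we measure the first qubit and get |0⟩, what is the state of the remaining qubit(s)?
|10⟩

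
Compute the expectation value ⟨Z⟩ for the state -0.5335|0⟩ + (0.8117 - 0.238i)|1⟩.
-0.4309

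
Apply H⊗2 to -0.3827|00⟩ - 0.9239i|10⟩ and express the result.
(-0.1914 - 0.462i)|00⟩ + (-0.1914 - 0.462i)|01⟩ + (-0.1914 + 0.462i)|10⟩ + (-0.1914 + 0.462i)|11⟩

H⊗2 gives amp(|y⟩) = (1/2) Σ_x (−1)^(x·y) amp(|x⟩), where x·y is the number of positions in which both x and y have a 1.
|00⟩: (-0.3827 - 0.9239i)/2 = (-0.1914 - 0.462i)
|01⟩: (-0.3827 - 0.9239i)/2 = (-0.1914 - 0.462i)
|10⟩: (-0.3827 + 0.9239i)/2 = (-0.1914 + 0.462i)
|11⟩: (-0.3827 + 0.9239i)/2 = (-0.1914 + 0.462i)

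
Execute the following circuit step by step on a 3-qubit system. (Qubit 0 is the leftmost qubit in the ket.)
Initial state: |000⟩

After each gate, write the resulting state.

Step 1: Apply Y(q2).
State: i|001⟩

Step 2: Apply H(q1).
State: (1/√2)i|001⟩ + (1/√2)i|011⟩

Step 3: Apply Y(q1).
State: 1/√2|001⟩ - 1/√2|011⟩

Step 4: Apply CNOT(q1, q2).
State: 1/√2|001⟩ - 1/√2|010⟩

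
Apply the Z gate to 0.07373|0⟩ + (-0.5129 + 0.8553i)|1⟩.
0.07373|0⟩ + (0.5129 - 0.8553i)|1⟩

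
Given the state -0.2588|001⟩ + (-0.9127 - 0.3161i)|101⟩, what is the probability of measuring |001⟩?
0.06698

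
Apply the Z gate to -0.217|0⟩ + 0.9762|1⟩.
-0.217|0⟩ - 0.9762|1⟩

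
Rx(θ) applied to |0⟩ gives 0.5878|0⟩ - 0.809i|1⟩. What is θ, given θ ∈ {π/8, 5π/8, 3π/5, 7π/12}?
3π/5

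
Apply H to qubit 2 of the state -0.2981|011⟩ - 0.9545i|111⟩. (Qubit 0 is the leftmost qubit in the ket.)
-0.2108|010⟩ + 0.2108|011⟩ - 0.6749i|110⟩ + 0.6749i|111⟩

H on qubit 2 mixes each pair of kets that differ only in qubit 2: amplitudes (a, b) of (|…0…⟩, |…1…⟩) become ((a + b)/√2, (a − b)/√2). Kets absent from the input have amplitude 0.
(|010⟩, |011⟩): (a, b) = (0, -0.2981) → (-0.2108, 0.2108)
(|110⟩, |111⟩): (a, b) = (0, -0.9545i) → (-0.6749i, 0.6749i)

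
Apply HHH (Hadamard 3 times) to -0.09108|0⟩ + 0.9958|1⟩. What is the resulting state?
0.6397|0⟩ - 0.7685|1⟩

H² = I, so H^3 = H: a single Hadamard. With (a, b) = (-0.09108, 0.9958), H gives ((a + b)/√2, (a − b)/√2) = (0.6397, -0.7685).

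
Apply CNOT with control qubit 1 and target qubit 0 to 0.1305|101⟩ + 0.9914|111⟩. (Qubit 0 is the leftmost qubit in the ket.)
0.9914|011⟩ + 0.1305|101⟩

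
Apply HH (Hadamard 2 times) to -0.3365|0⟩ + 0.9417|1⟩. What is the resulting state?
-0.3365|0⟩ + 0.9417|1⟩

H² = I, so an even number of Hadamards cancels: H^2 = I and the state is unchanged.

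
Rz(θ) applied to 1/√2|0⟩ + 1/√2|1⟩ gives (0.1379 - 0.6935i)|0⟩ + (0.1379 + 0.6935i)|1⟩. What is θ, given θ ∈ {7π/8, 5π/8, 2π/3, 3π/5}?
7π/8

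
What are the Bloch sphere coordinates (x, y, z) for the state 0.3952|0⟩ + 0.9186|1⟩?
(0.7261, 0, -0.6876)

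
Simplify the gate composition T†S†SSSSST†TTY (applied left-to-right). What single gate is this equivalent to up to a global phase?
Y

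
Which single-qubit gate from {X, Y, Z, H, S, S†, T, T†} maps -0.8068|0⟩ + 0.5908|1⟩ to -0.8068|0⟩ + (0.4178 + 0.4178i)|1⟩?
T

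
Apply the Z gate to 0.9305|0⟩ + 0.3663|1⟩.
0.9305|0⟩ - 0.3663|1⟩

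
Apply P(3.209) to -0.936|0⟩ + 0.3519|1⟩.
-0.936|0⟩ + (-0.3511 - 0.0237i)|1⟩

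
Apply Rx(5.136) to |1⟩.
-0.5427i|0⟩ - 0.84|1⟩

Rx(5.136) = [[cos(θ/2), −i·sin(θ/2)], [−i·sin(θ/2), cos(θ/2)]]; θ = 5.136, cos(θ/2) ≈ -0.839957, sin(θ/2) ≈ 0.542653.
With a = amp(|0⟩) = 0 and b = amp(|1⟩) = 1:
new amp(|0⟩) = (-0.839957)·a + (-0.542653i)·b = -0.5427i
new amp(|1⟩) = (-0.542653i)·a + (-0.839957)·b = -0.84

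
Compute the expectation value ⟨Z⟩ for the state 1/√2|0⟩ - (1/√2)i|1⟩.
0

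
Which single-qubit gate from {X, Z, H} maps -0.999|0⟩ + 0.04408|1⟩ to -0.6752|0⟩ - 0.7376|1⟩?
H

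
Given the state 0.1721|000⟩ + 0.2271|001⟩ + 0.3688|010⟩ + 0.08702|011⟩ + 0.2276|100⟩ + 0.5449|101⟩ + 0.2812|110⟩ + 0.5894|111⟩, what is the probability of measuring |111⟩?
0.3474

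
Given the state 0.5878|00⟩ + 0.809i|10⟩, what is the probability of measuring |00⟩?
0.3455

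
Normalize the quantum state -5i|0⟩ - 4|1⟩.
-0.7809i|0⟩ - 0.6247|1⟩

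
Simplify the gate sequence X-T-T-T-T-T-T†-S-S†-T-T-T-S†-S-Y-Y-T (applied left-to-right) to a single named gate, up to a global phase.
X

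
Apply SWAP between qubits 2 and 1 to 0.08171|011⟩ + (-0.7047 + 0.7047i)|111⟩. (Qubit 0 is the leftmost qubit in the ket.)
0.08171|011⟩ + (-0.7047 + 0.7047i)|111⟩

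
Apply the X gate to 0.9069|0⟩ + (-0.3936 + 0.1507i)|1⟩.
(-0.3936 + 0.1507i)|0⟩ + 0.9069|1⟩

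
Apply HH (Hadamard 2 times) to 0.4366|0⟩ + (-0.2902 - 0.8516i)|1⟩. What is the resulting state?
0.4366|0⟩ + (-0.2902 - 0.8516i)|1⟩

H² = I, so an even number of Hadamards cancels: H^2 = I and the state is unchanged.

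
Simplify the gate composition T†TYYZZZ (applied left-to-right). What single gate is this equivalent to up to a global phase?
Z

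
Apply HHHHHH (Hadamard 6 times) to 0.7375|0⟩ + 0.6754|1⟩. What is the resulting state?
0.7375|0⟩ + 0.6754|1⟩

H² = I, so an even number of Hadamards cancels: H^6 = I and the state is unchanged.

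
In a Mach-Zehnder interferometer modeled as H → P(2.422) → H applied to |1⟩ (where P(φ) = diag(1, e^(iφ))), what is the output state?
(0.876 - 0.3295i)|0⟩ + (0.124 + 0.3295i)|1⟩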